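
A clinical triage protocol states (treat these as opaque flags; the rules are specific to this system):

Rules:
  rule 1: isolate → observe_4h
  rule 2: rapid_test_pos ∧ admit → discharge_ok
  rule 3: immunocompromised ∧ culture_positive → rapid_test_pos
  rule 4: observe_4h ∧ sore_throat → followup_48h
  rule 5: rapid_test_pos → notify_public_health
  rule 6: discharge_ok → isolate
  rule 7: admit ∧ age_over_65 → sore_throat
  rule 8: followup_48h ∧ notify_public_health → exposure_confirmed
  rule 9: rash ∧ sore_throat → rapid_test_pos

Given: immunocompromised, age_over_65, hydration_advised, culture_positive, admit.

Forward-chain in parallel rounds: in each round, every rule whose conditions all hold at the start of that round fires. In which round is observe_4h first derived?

Round 1 fires rule 3, rule 7, giving rapid_test_pos, sore_throat.
Round 2 fires rule 2, rule 5, giving discharge_ok, notify_public_health.
Round 3 fires rule 6, giving isolate.
Round 4 fires rule 1, giving observe_4h.
observe_4h first appears in round 4.

4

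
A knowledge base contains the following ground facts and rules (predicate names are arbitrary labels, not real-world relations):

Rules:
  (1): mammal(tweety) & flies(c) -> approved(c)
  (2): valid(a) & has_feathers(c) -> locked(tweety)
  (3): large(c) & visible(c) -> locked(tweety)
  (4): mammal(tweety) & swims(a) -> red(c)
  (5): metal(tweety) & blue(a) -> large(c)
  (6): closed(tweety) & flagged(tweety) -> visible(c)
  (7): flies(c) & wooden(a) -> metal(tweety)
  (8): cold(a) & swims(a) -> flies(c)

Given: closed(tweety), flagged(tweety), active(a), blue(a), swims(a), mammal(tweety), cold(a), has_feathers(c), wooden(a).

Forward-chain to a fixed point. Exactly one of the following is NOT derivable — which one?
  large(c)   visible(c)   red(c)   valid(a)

valid(a)

Round 1: (4) [mammal(tweety) & swims(a) -> red(c)]; (6) [closed(tweety) & flagged(tweety) -> visible(c)]; (8) [cold(a) & swims(a) -> flies(c)]. Adds red(c), visible(c), flies(c).
Round 2: (1) [mammal(tweety) & flies(c) -> approved(c)]; (7) [flies(c) & wooden(a) -> metal(tweety)]. Adds approved(c), metal(tweety).
Round 3: (5) [metal(tweety) & blue(a) -> large(c)]. Adds large(c).
Round 4: (3) [large(c) & visible(c) -> locked(tweety)]. Adds locked(tweety).
Derived: large(c) (round 3), red(c) (round 1), visible(c) (round 1). valid(a) never appears in any round.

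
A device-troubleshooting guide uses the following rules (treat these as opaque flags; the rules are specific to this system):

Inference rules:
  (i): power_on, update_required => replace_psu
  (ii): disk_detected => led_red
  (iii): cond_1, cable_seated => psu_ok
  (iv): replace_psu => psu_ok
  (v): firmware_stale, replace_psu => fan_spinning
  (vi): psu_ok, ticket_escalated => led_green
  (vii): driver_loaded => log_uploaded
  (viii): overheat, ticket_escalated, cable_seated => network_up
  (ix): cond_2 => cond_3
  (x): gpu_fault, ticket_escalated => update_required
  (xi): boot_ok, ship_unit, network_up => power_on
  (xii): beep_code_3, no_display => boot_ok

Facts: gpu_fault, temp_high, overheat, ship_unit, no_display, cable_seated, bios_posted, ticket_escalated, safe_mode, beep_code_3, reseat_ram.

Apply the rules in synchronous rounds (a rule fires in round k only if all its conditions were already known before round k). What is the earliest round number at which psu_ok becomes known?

4

Round 1 fires (viii), (x), (xii), giving network_up, update_required, boot_ok.
Round 2 fires (xi), giving power_on.
Round 3 fires (i), giving replace_psu.
Round 4 fires (iv), giving psu_ok.
psu_ok first appears in round 4.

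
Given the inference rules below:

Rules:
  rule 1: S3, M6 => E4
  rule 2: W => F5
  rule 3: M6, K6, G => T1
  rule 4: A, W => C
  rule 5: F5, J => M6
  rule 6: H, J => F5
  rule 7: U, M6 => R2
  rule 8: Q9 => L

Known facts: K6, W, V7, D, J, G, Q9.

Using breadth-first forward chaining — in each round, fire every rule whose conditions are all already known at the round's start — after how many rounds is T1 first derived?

3

Round 1: rule 2 [W => F5]; rule 8 [Q9 => L]. New: F5, L.
Round 2: rule 5 [F5, J => M6]. New: M6.
Round 3: rule 3 [M6, K6, G => T1]. New: T1.
T1 first appears in round 3.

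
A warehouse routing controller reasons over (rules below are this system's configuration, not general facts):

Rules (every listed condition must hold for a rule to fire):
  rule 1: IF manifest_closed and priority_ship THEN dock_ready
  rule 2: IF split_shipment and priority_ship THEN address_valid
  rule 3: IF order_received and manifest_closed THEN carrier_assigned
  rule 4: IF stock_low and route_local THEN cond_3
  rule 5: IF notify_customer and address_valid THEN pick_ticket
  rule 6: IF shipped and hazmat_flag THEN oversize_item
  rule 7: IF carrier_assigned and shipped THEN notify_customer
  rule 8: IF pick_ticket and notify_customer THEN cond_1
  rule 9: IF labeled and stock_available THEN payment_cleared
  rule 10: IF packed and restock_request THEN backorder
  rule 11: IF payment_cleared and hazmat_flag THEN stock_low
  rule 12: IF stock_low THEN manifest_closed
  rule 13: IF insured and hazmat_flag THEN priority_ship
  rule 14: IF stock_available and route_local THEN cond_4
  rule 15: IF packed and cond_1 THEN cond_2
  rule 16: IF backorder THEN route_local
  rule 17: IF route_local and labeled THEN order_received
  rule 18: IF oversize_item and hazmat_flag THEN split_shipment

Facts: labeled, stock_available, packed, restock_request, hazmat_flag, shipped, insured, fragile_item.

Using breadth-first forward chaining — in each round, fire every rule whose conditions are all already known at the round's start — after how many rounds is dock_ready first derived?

4

Round 1 — rule 6, rule 9, rule 10, rule 13, derive oversize_item, payment_cleared, backorder, priority_ship.
Round 2 — rule 11, rule 16, rule 18, derive stock_low, route_local, split_shipment.
Round 3 — rule 2, rule 4, rule 12, rule 14, rule 17, derive address_valid, cond_3, manifest_closed, cond_4, order_received.
Round 4 — rule 1, rule 3, derive dock_ready, carrier_assigned.
dock_ready first appears in round 4.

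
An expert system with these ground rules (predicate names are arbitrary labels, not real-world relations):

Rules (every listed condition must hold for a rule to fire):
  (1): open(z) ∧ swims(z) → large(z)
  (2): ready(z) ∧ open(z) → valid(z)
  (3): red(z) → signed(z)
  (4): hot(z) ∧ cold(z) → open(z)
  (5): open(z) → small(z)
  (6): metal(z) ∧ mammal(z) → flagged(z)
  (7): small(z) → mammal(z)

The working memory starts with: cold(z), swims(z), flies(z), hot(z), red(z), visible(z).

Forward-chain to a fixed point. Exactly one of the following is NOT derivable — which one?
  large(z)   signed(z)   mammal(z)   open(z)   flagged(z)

Round 1: (3) [red(z) → signed(z)]; (4) [hot(z) ∧ cold(z) → open(z)]. Adds signed(z), open(z).
Round 2: (1) [open(z) ∧ swims(z) → large(z)]; (5) [open(z) → small(z)]. Adds large(z), small(z).
Round 3: (7) [small(z) → mammal(z)]. Adds mammal(z).
Derived: mammal(z) (round 3), large(z) (round 2), open(z) (round 1), signed(z) (round 1). flagged(z) never appears in any round.

flagged(z)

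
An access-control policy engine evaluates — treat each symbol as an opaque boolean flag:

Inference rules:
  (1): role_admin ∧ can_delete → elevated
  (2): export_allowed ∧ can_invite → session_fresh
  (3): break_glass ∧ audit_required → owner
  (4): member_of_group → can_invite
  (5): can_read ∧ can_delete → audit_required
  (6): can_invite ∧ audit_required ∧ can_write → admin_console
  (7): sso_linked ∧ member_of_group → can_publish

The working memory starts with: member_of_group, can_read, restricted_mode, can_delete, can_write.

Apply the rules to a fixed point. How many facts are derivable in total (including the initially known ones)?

Round 1: (4) [member_of_group → can_invite]; (5) [can_read ∧ can_delete → audit_required]. New: can_invite, audit_required.
Round 2: (6) [can_invite ∧ audit_required ∧ can_write → admin_console]. New: admin_console.
Closure: {admin_console, audit_required, can_delete, can_invite, can_read, can_write, member_of_group, restricted_mode} — 8 facts.

8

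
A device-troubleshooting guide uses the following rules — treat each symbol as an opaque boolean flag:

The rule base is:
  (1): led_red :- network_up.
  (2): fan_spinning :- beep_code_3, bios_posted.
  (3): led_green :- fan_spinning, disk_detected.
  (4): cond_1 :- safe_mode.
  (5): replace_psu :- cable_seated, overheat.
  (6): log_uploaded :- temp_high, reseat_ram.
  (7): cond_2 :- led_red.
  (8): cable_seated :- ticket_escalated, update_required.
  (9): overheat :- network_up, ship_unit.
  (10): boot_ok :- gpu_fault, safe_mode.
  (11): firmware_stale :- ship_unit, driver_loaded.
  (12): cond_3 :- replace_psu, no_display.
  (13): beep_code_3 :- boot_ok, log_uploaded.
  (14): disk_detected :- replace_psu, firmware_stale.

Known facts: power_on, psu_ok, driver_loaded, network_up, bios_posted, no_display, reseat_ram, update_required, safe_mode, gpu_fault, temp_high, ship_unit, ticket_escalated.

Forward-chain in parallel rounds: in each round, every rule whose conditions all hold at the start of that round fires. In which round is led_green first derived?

[1] (1) [led_red :- network_up.]; (4) [cond_1 :- safe_mode.]; (6) [log_uploaded :- temp_high, reseat_ram.]; (8) [cable_seated :- ticket_escalated, update_required.]; (9) [overheat :- network_up, ship_unit.]; (10) [boot_ok :- gpu_fault, safe_mode.]; (11) [firmware_stale :- ship_unit, driver_loaded.]. ⇒ new: led_red, cond_1, log_uploaded, cable_seated, overheat, boot_ok, firmware_stale.
[2] (5) [replace_psu :- cable_seated, overheat.]; (7) [cond_2 :- led_red.]; (13) [beep_code_3 :- boot_ok, log_uploaded.]. ⇒ new: replace_psu, cond_2, beep_code_3.
[3] (2) [fan_spinning :- beep_code_3, bios_posted.]; (12) [cond_3 :- replace_psu, no_display.]; (14) [disk_detected :- replace_psu, firmware_stale.]. ⇒ new: fan_spinning, cond_3, disk_detected.
[4] (3) [led_green :- fan_spinning, disk_detected.]. ⇒ new: led_green.
led_green first appears in round 4.

4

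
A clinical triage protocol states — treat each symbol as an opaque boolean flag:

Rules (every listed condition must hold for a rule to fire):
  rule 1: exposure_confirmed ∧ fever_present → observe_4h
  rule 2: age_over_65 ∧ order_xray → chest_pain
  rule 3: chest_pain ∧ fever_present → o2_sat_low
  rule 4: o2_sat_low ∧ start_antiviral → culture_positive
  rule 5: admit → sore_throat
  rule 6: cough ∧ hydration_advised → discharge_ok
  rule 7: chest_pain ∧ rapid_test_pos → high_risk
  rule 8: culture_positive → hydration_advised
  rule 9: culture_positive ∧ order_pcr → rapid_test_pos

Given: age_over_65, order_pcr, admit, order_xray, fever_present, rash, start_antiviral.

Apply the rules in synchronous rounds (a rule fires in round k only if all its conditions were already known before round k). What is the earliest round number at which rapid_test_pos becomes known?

4

[1] rule 2 [age_over_65 ∧ order_xray → chest_pain]; rule 5 [admit → sore_throat]. ⇒ new: chest_pain, sore_throat.
[2] rule 3 [chest_pain ∧ fever_present → o2_sat_low]. ⇒ new: o2_sat_low.
[3] rule 4 [o2_sat_low ∧ start_antiviral → culture_positive]. ⇒ new: culture_positive.
[4] rule 8 [culture_positive → hydration_advised]; rule 9 [culture_positive ∧ order_pcr → rapid_test_pos]. ⇒ new: hydration_advised, rapid_test_pos.
rapid_test_pos first appears in round 4.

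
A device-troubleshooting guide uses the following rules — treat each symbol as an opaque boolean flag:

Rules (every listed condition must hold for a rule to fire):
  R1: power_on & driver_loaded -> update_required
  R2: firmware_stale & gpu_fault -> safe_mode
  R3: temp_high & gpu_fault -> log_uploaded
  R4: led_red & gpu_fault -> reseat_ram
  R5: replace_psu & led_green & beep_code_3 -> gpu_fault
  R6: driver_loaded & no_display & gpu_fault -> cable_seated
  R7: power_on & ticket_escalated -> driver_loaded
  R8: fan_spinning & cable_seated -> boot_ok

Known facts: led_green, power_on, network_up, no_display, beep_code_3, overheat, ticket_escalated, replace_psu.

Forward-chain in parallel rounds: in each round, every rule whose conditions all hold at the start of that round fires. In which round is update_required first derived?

[1] R5 [replace_psu & led_green & beep_code_3 -> gpu_fault]; R7 [power_on & ticket_escalated -> driver_loaded]. ⇒ new: gpu_fault, driver_loaded.
[2] R1 [power_on & driver_loaded -> update_required]; R6 [driver_loaded & no_display & gpu_fault -> cable_seated]. ⇒ new: update_required, cable_seated.
update_required first appears in round 2.

2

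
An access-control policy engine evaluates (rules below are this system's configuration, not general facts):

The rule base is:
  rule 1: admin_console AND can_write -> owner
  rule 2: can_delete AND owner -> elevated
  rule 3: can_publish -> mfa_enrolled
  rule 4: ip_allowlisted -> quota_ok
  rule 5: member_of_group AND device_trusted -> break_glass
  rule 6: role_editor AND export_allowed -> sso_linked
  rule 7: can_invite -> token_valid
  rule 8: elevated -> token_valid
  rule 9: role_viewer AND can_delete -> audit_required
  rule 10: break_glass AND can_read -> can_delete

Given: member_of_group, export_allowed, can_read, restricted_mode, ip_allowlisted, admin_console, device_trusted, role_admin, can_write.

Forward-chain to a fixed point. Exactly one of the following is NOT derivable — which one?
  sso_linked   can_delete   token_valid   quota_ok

Round 1 — rule 1, rule 4, rule 5, derive owner, quota_ok, break_glass.
Round 2 — rule 10, derive can_delete.
Round 3 — rule 2, derive elevated.
Round 4 — rule 8, derive token_valid.
Derived: can_delete (round 2), quota_ok (round 1), token_valid (round 4). sso_linked never appears in any round.

sso_linked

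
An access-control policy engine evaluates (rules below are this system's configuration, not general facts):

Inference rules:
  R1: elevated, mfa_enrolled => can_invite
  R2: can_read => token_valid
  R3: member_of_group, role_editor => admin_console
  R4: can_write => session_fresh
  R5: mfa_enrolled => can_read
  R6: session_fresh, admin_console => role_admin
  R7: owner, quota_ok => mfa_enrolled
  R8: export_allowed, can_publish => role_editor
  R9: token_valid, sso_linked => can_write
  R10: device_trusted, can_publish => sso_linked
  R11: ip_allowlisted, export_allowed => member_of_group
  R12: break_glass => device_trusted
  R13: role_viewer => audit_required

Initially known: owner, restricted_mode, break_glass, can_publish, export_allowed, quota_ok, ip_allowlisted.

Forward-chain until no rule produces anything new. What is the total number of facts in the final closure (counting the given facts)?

18

Round 1: R7 [owner, quota_ok => mfa_enrolled]; R8 [export_allowed, can_publish => role_editor]; R11 [ip_allowlisted, export_allowed => member_of_group]; R12 [break_glass => device_trusted]. Adds mfa_enrolled, role_editor, member_of_group, device_trusted.
Round 2: R3 [member_of_group, role_editor => admin_console]; R5 [mfa_enrolled => can_read]; R10 [device_trusted, can_publish => sso_linked]. Adds admin_console, can_read, sso_linked.
Round 3: R2 [can_read => token_valid]. Adds token_valid.
Round 4: R9 [token_valid, sso_linked => can_write]. Adds can_write.
Round 5: R4 [can_write => session_fresh]. Adds session_fresh.
Round 6: R6 [session_fresh, admin_console => role_admin]. Adds role_admin.
Closure: {admin_console, break_glass, can_publish, can_read, can_write, device_trusted, export_allowed, ip_allowlisted, member_of_group, mfa_enrolled, owner, quota_ok, restricted_mode, role_admin, role_editor, session_fresh, sso_linked, token_valid} — 18 facts.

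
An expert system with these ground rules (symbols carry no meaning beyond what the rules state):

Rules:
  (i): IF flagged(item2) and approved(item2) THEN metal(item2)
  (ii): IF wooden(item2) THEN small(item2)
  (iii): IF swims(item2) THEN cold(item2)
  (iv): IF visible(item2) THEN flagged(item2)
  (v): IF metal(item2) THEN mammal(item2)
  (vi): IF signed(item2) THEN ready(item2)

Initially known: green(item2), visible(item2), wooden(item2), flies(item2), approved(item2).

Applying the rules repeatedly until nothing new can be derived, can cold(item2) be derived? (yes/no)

[1] (ii) [IF wooden(item2) THEN small(item2)]; (iv) [IF visible(item2) THEN flagged(item2)]. ⇒ new: small(item2), flagged(item2).
[2] (i) [IF flagged(item2) and approved(item2) THEN metal(item2)]. ⇒ new: metal(item2).
[3] (v) [IF metal(item2) THEN mammal(item2)]. ⇒ new: mammal(item2).
Fixed point reached. cold(item2) is concluded only by (iii); (iii) needs swims(item2) (never derived).

no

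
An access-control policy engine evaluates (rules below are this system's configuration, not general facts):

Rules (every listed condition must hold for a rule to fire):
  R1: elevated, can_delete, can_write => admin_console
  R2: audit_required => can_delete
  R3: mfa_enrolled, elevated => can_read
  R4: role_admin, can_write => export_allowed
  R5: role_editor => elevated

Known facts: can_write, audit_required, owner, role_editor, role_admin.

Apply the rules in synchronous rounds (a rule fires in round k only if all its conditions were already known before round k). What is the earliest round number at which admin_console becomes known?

2

Round 1: R2 [audit_required => can_delete]; R4 [role_admin, can_write => export_allowed]; R5 [role_editor => elevated]. Adds can_delete, export_allowed, elevated.
Round 2: R1 [elevated, can_delete, can_write => admin_console]. Adds admin_console.
admin_console first appears in round 2.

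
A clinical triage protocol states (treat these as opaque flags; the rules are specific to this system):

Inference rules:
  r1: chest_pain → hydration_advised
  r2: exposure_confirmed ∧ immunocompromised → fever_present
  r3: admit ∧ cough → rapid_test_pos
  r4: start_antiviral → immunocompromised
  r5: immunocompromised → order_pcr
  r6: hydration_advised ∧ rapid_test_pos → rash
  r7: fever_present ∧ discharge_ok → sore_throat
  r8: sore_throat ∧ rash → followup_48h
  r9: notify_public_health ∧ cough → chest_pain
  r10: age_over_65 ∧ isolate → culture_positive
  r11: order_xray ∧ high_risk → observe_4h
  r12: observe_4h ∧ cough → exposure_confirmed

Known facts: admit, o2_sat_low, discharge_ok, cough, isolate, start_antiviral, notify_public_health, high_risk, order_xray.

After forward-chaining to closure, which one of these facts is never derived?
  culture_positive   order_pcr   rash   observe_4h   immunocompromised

Round 1 — r3, r4, r9, r11, derive rapid_test_pos, immunocompromised, chest_pain, observe_4h.
Round 2 — r1, r5, r12, derive hydration_advised, order_pcr, exposure_confirmed.
Round 3 — r2, r6, derive fever_present, rash.
Round 4 — r7, derive sore_throat.
Round 5 — r8, derive followup_48h.
Derived: immunocompromised (round 1), observe_4h (round 1), rash (round 3), order_pcr (round 2). culture_positive never appears in any round.

culture_positive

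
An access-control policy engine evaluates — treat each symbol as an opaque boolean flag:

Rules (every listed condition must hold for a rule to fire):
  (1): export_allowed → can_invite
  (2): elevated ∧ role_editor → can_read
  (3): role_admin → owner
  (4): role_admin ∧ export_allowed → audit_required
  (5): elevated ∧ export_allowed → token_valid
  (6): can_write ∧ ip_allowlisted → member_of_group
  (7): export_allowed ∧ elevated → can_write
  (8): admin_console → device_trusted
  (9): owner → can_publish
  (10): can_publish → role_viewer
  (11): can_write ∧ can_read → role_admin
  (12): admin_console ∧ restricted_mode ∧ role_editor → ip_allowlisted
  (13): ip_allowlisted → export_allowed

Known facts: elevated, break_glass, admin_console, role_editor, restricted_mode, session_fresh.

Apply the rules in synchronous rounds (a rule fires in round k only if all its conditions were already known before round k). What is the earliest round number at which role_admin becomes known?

[1] (2) [elevated ∧ role_editor → can_read]; (8) [admin_console → device_trusted]; (12) [admin_console ∧ restricted_mode ∧ role_editor → ip_allowlisted]. ⇒ new: can_read, device_trusted, ip_allowlisted.
[2] (13) [ip_allowlisted → export_allowed]. ⇒ new: export_allowed.
[3] (1) [export_allowed → can_invite]; (5) [elevated ∧ export_allowed → token_valid]; (7) [export_allowed ∧ elevated → can_write]. ⇒ new: can_invite, token_valid, can_write.
[4] (6) [can_write ∧ ip_allowlisted → member_of_group]; (11) [can_write ∧ can_read → role_admin]. ⇒ new: member_of_group, role_admin.
role_admin first appears in round 4.

4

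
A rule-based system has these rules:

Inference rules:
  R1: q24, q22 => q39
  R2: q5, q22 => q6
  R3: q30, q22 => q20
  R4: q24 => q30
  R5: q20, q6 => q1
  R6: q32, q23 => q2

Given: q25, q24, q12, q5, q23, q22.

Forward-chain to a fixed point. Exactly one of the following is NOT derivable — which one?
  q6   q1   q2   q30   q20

Round 1 fires R1, R2, R4, giving q39, q6, q30.
Round 2 fires R3, giving q20.
Round 3 fires R5, giving q1.
Derived: q1 (round 3), q6 (round 1), q20 (round 2), q30 (round 1). q2 never appears in any round.

q2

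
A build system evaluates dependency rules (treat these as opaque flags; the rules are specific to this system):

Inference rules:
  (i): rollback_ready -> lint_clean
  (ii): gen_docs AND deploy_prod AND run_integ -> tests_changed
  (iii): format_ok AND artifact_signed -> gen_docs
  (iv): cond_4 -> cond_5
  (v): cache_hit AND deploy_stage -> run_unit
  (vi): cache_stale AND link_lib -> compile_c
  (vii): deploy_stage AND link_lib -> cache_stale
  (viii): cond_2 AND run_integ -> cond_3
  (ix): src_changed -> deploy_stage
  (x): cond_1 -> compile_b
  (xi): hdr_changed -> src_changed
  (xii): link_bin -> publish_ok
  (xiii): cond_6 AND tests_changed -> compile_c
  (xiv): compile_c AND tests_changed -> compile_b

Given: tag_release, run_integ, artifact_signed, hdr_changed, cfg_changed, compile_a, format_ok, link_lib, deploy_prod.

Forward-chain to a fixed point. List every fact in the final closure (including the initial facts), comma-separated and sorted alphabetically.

Round 1 — (iii), (xi), derive gen_docs, src_changed.
Round 2 — (ii), (ix), derive tests_changed, deploy_stage.
Round 3 — (vii), derive cache_stale.
Round 4 — (vi), derive compile_c.
Round 5 — (xiv), derive compile_b.

artifact_signed, cache_stale, cfg_changed, compile_a, compile_b, compile_c, deploy_prod, deploy_stage, format_ok, gen_docs, hdr_changed, link_lib, run_integ, src_changed, tag_release, tests_changed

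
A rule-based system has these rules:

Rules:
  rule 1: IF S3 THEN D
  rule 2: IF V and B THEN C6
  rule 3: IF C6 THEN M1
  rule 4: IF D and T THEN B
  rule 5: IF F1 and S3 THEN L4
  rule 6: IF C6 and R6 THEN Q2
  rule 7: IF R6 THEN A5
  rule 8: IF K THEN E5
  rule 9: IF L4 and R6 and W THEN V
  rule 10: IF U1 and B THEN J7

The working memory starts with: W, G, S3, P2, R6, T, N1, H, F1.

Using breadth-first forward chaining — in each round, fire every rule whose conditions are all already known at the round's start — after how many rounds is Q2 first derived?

4

Round 1 — rule 1, rule 5, rule 7, derive D, L4, A5.
Round 2 — rule 4, rule 9, derive B, V.
Round 3 — rule 2, derive C6.
Round 4 — rule 3, rule 6, derive M1, Q2.
Q2 first appears in round 4.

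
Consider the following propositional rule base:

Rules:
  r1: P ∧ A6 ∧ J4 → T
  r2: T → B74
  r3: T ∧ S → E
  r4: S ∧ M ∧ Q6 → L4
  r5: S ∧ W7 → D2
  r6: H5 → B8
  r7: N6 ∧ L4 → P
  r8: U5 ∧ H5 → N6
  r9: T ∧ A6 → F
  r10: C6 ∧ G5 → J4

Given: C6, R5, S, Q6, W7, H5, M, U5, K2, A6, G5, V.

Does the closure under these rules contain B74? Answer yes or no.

yes

Round 1 fires r4, r5, r6, r8, r10, giving L4, D2, B8, N6, J4.
Round 2 fires r7, giving P.
Round 3 fires r1, giving T.
Round 4 fires r2, r3, r9, giving B74, E, F.
B74 appears in round 4, so it is derivable.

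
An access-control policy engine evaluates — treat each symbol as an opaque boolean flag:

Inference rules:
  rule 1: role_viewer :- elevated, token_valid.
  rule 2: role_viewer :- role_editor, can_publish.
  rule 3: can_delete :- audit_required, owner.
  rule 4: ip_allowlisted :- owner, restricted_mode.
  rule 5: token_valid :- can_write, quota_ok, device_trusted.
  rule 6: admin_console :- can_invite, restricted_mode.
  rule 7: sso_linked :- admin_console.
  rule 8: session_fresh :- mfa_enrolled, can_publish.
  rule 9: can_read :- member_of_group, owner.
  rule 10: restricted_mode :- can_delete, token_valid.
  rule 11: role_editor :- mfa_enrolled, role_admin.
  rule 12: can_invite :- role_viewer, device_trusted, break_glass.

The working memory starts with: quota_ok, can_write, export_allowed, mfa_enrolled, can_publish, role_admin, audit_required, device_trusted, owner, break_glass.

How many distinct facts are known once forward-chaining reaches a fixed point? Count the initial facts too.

20

[1] rule 3 [can_delete :- audit_required, owner.]; rule 5 [token_valid :- can_write, quota_ok, device_trusted.]; rule 8 [session_fresh :- mfa_enrolled, can_publish.]; rule 11 [role_editor :- mfa_enrolled, role_admin.]. ⇒ new: can_delete, token_valid, session_fresh, role_editor.
[2] rule 2 [role_viewer :- role_editor, can_publish.]; rule 10 [restricted_mode :- can_delete, token_valid.]. ⇒ new: role_viewer, restricted_mode.
[3] rule 4 [ip_allowlisted :- owner, restricted_mode.]; rule 12 [can_invite :- role_viewer, device_trusted, break_glass.]. ⇒ new: ip_allowlisted, can_invite.
[4] rule 6 [admin_console :- can_invite, restricted_mode.]. ⇒ new: admin_console.
[5] rule 7 [sso_linked :- admin_console.]. ⇒ new: sso_linked.
Closure: {admin_console, audit_required, break_glass, can_delete, can_invite, can_publish, can_write, device_trusted, export_allowed, ip_allowlisted, mfa_enrolled, owner, quota_ok, restricted_mode, role_admin, role_editor, role_viewer, session_fresh, sso_linked, token_valid} — 20 facts.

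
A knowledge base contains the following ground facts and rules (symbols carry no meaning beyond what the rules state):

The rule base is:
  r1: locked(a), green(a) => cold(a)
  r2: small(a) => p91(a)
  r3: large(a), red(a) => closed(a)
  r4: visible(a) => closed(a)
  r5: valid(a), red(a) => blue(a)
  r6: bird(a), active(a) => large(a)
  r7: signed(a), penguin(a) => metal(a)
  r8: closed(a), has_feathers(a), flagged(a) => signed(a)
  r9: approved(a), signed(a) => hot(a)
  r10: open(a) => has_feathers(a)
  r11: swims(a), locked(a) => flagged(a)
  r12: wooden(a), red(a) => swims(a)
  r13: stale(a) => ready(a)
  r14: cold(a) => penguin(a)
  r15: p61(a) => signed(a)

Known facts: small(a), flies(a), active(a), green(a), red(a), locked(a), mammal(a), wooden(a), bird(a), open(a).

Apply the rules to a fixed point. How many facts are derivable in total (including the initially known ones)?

Round 1: r1 [locked(a), green(a) => cold(a)]; r2 [small(a) => p91(a)]; r6 [bird(a), active(a) => large(a)]; r10 [open(a) => has_feathers(a)]; r12 [wooden(a), red(a) => swims(a)]. New: cold(a), p91(a), large(a), has_feathers(a), swims(a).
Round 2: r3 [large(a), red(a) => closed(a)]; r11 [swims(a), locked(a) => flagged(a)]; r14 [cold(a) => penguin(a)]. New: closed(a), flagged(a), penguin(a).
Round 3: r8 [closed(a), has_feathers(a), flagged(a) => signed(a)]. New: signed(a).
Round 4: r7 [signed(a), penguin(a) => metal(a)]. New: metal(a).
Closure: {active(a), bird(a), closed(a), cold(a), flagged(a), flies(a), green(a), has_feathers(a), large(a), locked(a), mammal(a), metal(a), open(a), p91(a), penguin(a), red(a), signed(a), small(a), swims(a), wooden(a)} — 20 facts.

20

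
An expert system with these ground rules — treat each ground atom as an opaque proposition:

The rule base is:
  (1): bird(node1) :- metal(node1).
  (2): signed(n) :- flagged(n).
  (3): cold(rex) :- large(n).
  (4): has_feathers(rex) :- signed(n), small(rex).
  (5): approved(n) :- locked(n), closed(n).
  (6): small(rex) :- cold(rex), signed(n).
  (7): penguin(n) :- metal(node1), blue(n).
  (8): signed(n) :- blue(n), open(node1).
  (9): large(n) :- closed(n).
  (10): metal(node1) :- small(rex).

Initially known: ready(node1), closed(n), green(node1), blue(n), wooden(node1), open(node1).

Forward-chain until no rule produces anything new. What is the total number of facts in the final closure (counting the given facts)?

14

Round 1 — (8), (9), derive signed(n), large(n).
Round 2 — (3), derive cold(rex).
Round 3 — (6), derive small(rex).
Round 4 — (4), (10), derive has_feathers(rex), metal(node1).
Round 5 — (1), (7), derive bird(node1), penguin(n).
Closure: {bird(node1), blue(n), closed(n), cold(rex), green(node1), has_feathers(rex), large(n), metal(node1), open(node1), penguin(n), ready(node1), signed(n), small(rex), wooden(node1)} — 14 facts.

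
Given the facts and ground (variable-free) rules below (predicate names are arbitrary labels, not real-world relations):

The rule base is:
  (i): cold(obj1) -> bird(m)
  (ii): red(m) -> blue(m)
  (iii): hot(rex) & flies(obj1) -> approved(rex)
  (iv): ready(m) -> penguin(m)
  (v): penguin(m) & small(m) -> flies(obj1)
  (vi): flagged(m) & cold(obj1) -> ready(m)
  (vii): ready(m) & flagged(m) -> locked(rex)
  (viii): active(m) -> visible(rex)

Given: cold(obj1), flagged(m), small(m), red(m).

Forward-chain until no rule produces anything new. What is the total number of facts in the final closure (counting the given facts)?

10

Round 1 — (i), (ii), (vi), derive bird(m), blue(m), ready(m).
Round 2 — (iv), (vii), derive penguin(m), locked(rex).
Round 3 — (v), derive flies(obj1).
Closure: {bird(m), blue(m), cold(obj1), flagged(m), flies(obj1), locked(rex), penguin(m), ready(m), red(m), small(m)} — 10 facts.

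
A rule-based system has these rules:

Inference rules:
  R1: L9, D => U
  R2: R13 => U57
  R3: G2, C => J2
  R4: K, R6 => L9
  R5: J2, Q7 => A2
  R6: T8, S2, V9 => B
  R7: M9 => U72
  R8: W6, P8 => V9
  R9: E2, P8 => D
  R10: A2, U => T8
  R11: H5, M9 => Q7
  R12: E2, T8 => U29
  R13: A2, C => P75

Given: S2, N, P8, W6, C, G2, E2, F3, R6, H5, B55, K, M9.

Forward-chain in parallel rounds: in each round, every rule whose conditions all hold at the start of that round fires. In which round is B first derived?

4

Round 1: R3 [G2, C => J2]; R4 [K, R6 => L9]; R7 [M9 => U72]; R8 [W6, P8 => V9]; R9 [E2, P8 => D]; R11 [H5, M9 => Q7]. New: J2, L9, U72, V9, D, Q7.
Round 2: R1 [L9, D => U]; R5 [J2, Q7 => A2]. New: U, A2.
Round 3: R10 [A2, U => T8]; R13 [A2, C => P75]. New: T8, P75.
Round 4: R6 [T8, S2, V9 => B]; R12 [E2, T8 => U29]. New: B, U29.
B first appears in round 4.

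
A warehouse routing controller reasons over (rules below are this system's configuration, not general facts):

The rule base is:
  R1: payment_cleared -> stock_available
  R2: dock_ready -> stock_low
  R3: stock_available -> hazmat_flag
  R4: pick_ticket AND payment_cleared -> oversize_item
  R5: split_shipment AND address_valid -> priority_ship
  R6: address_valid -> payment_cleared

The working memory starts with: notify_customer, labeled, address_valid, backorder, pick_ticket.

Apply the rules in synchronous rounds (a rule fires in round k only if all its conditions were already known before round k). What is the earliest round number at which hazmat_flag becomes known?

Round 1: R6 [address_valid -> payment_cleared]. Adds payment_cleared.
Round 2: R1 [payment_cleared -> stock_available]; R4 [pick_ticket AND payment_cleared -> oversize_item]. Adds stock_available, oversize_item.
Round 3: R3 [stock_available -> hazmat_flag]. Adds hazmat_flag.
hazmat_flag first appears in round 3.

3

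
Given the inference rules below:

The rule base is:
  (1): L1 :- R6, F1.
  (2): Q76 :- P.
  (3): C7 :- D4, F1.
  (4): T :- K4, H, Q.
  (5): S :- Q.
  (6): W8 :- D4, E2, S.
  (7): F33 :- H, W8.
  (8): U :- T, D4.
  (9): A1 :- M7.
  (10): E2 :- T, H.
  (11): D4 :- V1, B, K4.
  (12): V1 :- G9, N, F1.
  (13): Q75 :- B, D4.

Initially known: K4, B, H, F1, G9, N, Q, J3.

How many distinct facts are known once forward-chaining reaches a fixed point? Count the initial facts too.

18

[1] (4) [T :- K4, H, Q.]; (5) [S :- Q.]; (12) [V1 :- G9, N, F1.]. ⇒ new: T, S, V1.
[2] (10) [E2 :- T, H.]; (11) [D4 :- V1, B, K4.]. ⇒ new: E2, D4.
[3] (3) [C7 :- D4, F1.]; (6) [W8 :- D4, E2, S.]; (8) [U :- T, D4.]; (13) [Q75 :- B, D4.]. ⇒ new: C7, W8, U, Q75.
[4] (7) [F33 :- H, W8.]. ⇒ new: F33.
Closure: {B, C7, D4, E2, F1, F33, G9, H, J3, K4, N, Q, Q75, S, T, U, V1, W8} — 18 facts.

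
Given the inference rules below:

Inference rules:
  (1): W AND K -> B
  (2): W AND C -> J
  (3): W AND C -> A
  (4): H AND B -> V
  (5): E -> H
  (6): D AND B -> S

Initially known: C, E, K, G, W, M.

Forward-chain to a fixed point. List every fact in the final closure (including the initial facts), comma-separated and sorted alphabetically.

A, B, C, E, G, H, J, K, M, V, W

Round 1 fires (1), (2), (3), (5), giving B, J, A, H.
Round 2 fires (4), giving V.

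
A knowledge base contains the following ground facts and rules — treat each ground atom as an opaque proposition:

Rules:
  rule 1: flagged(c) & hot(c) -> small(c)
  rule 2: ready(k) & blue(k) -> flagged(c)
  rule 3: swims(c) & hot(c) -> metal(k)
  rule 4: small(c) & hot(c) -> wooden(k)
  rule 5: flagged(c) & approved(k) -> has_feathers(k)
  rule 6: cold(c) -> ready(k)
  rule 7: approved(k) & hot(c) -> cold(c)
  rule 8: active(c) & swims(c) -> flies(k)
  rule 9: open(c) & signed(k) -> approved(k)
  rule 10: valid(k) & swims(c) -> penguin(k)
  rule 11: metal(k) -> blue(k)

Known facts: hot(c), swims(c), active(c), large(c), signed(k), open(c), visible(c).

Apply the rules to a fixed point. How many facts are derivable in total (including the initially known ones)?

17

Round 1: rule 3 [swims(c) & hot(c) -> metal(k)]; rule 8 [active(c) & swims(c) -> flies(k)]; rule 9 [open(c) & signed(k) -> approved(k)]. Adds metal(k), flies(k), approved(k).
Round 2: rule 7 [approved(k) & hot(c) -> cold(c)]; rule 11 [metal(k) -> blue(k)]. Adds cold(c), blue(k).
Round 3: rule 6 [cold(c) -> ready(k)]. Adds ready(k).
Round 4: rule 2 [ready(k) & blue(k) -> flagged(c)]. Adds flagged(c).
Round 5: rule 1 [flagged(c) & hot(c) -> small(c)]; rule 5 [flagged(c) & approved(k) -> has_feathers(k)]. Adds small(c), has_feathers(k).
Round 6: rule 4 [small(c) & hot(c) -> wooden(k)]. Adds wooden(k).
Closure: {active(c), approved(k), blue(k), cold(c), flagged(c), flies(k), has_feathers(k), hot(c), large(c), metal(k), open(c), ready(k), signed(k), small(c), swims(c), visible(c), wooden(k)} — 17 facts.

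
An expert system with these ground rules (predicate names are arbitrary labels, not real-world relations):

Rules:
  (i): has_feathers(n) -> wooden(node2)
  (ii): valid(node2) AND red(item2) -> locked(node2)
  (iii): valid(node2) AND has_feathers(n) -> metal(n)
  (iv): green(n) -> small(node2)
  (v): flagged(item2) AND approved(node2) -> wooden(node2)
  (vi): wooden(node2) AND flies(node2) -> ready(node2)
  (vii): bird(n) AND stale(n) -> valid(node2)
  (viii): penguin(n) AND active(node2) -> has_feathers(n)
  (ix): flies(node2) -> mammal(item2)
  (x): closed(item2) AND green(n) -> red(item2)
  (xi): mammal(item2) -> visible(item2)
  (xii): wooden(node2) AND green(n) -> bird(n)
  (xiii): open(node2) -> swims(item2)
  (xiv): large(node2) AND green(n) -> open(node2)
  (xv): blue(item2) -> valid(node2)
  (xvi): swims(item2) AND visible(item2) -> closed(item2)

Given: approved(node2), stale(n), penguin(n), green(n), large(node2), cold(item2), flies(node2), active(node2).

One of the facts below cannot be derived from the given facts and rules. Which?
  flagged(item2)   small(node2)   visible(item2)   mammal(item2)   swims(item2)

flagged(item2)

Round 1: (iv) [green(n) -> small(node2)]; (viii) [penguin(n) AND active(node2) -> has_feathers(n)]; (ix) [flies(node2) -> mammal(item2)]; (xiv) [large(node2) AND green(n) -> open(node2)]. New: small(node2), has_feathers(n), mammal(item2), open(node2).
Round 2: (i) [has_feathers(n) -> wooden(node2)]; (xi) [mammal(item2) -> visible(item2)]; (xiii) [open(node2) -> swims(item2)]. New: wooden(node2), visible(item2), swims(item2).
Round 3: (vi) [wooden(node2) AND flies(node2) -> ready(node2)]; (xii) [wooden(node2) AND green(n) -> bird(n)]; (xvi) [swims(item2) AND visible(item2) -> closed(item2)]. New: ready(node2), bird(n), closed(item2).
Round 4: (vii) [bird(n) AND stale(n) -> valid(node2)]; (x) [closed(item2) AND green(n) -> red(item2)]. New: valid(node2), red(item2).
Round 5: (ii) [valid(node2) AND red(item2) -> locked(node2)]; (iii) [valid(node2) AND has_feathers(n) -> metal(n)]. New: locked(node2), metal(n).
Derived: swims(item2) (round 2), mammal(item2) (round 1), small(node2) (round 1), visible(item2) (round 2). flagged(item2) never appears in any round.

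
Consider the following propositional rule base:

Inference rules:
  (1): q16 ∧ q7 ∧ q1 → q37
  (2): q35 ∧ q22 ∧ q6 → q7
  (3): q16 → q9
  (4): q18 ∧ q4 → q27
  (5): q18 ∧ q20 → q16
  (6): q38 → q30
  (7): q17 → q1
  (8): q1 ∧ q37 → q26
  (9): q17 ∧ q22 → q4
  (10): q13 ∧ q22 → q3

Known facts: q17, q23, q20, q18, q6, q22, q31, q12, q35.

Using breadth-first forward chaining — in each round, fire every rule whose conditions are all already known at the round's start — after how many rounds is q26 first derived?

3

Round 1 — (2), (5), (7), (9), derive q7, q16, q1, q4.
Round 2 — (1), (3), (4), derive q37, q9, q27.
Round 3 — (8), derive q26.
q26 first appears in round 3.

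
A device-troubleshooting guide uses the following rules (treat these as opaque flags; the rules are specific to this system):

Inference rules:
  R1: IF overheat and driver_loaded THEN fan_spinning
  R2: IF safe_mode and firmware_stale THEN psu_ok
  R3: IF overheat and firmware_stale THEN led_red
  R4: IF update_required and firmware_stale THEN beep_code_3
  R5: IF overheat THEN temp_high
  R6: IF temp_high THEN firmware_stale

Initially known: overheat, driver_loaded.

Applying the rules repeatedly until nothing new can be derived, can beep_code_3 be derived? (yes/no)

no

Round 1: R1 [IF overheat and driver_loaded THEN fan_spinning]; R5 [IF overheat THEN temp_high]. New: fan_spinning, temp_high.
Round 2: R6 [IF temp_high THEN firmware_stale]. New: firmware_stale.
Round 3: R3 [IF overheat and firmware_stale THEN led_red]. New: led_red.
Fixed point reached. beep_code_3 is concluded only by R4; R4 needs update_required (never derived).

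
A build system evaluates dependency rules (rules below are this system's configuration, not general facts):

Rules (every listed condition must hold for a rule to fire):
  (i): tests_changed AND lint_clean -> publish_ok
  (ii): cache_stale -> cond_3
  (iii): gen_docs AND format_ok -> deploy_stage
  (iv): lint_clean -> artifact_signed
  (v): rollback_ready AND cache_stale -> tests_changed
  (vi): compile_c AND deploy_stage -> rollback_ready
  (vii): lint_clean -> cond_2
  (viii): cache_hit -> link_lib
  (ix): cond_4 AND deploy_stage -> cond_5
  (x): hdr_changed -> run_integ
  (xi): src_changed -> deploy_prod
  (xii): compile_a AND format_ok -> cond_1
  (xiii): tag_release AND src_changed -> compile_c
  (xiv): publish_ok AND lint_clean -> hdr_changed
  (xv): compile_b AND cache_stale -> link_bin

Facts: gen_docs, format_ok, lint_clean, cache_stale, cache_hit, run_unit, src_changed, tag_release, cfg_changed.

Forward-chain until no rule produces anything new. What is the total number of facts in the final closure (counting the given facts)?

Round 1: (ii) [cache_stale -> cond_3]; (iii) [gen_docs AND format_ok -> deploy_stage]; (iv) [lint_clean -> artifact_signed]; (vii) [lint_clean -> cond_2]; (viii) [cache_hit -> link_lib]; (xi) [src_changed -> deploy_prod]; (xiii) [tag_release AND src_changed -> compile_c]. New: cond_3, deploy_stage, artifact_signed, cond_2, link_lib, deploy_prod, compile_c.
Round 2: (vi) [compile_c AND deploy_stage -> rollback_ready]. New: rollback_ready.
Round 3: (v) [rollback_ready AND cache_stale -> tests_changed]. New: tests_changed.
Round 4: (i) [tests_changed AND lint_clean -> publish_ok]. New: publish_ok.
Round 5: (xiv) [publish_ok AND lint_clean -> hdr_changed]. New: hdr_changed.
Round 6: (x) [hdr_changed -> run_integ]. New: run_integ.
Closure: {artifact_signed, cache_hit, cache_stale, cfg_changed, compile_c, cond_2, cond_3, deploy_prod, deploy_stage, format_ok, gen_docs, hdr_changed, link_lib, lint_clean, publish_ok, rollback_ready, run_integ, run_unit, src_changed, tag_release, tests_changed} — 21 facts.

21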